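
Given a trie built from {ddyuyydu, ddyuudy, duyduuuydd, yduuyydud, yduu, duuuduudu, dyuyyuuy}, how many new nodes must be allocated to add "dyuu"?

1

Walking "dyuu" from the root, the first 3 characters ("dyu") follow existing edges; "u" is the first miss.
New nodes needed: |"dyuu"| − 3 = 4 − 3 = 1.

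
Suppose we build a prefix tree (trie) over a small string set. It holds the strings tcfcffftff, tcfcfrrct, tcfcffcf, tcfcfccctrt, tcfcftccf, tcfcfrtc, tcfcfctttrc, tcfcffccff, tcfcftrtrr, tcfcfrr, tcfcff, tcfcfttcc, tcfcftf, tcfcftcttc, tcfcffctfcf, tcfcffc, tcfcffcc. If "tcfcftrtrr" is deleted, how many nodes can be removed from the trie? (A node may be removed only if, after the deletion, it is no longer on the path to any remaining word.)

4

Walk "tcfcftrtrr" from the leaf back toward the root, removing each node that no remaining word uses.
The suffix "rtrr" (4 nodes) is used only by "tcfcftrtrr"; the node for "tcfcft" still has the child "c", so pruning stops there.
Nodes removed: 4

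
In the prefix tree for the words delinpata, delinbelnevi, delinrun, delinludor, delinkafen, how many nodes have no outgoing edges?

5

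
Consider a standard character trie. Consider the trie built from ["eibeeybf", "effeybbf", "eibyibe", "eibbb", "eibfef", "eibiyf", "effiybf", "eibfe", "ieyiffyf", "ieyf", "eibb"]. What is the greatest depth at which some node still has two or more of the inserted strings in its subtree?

Equivalently: take the maximum, over all pairs, of their longest common prefix length.
"eibfe" and "eibfef" agree on "eibfe" (5 characters) before diverging; nothing deeper is shared.
Longest shared-prefix length: 5

5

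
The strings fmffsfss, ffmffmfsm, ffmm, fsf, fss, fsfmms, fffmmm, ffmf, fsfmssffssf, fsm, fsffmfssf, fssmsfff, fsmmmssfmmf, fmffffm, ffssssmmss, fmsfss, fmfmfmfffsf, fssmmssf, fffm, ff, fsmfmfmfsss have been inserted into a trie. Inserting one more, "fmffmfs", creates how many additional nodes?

The longest prefix of "fmffmfs" already in the trie is "fmff" (length 4).
So 7 − 4 = 3 new nodes.

3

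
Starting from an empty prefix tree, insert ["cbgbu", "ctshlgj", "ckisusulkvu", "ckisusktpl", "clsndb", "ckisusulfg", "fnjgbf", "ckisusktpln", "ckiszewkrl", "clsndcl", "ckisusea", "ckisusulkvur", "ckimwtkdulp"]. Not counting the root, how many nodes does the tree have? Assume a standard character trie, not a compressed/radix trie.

Trace insertions, counting only characters that open a new branch:
  "cbgbu" → 5 new (c, b, g, b, u)
  "ctshlgj" → prefix "c" already present; 6 new (t, s, h, l, g, j)
  "ckisusulkvu" → prefix "c" already present; 10 new (k, i, s, u, s, u, l, k, v, u)
  "ckisusktpl" → prefix "ckisus" already present; 4 new (k, t, p, l)
  "clsndb" → prefix "c" already present; 5 new (l, s, n, d, b)
  "ckisusulfg" → prefix "ckisusul" already present; 2 new (f, g)
  "fnjgbf" → 6 new (f, n, j, g, b, f)
  "ckisusktpln" → prefix "ckisusktpl" already present; 1 new (n)
  "ckiszewkrl" → prefix "ckis" already present; 6 new (z, e, w, k, r, l)
  "clsndcl" → prefix "clsnd" already present; 2 new (c, l)
  "ckisusea" → prefix "ckisus" already present; 2 new (e, a)
  "ckisusulkvur" → prefix "ckisusulkvu" already present; 1 new (r)
  "ckimwtkdulp" → prefix "cki" already present; 8 new (m, w, t, k, d, u, l, p)
Total nodes = 5 + 6 + 10 + 4 + 5 + 2 + 6 + 1 + 6 + 2 + 2 + 1 + 8 = 58

58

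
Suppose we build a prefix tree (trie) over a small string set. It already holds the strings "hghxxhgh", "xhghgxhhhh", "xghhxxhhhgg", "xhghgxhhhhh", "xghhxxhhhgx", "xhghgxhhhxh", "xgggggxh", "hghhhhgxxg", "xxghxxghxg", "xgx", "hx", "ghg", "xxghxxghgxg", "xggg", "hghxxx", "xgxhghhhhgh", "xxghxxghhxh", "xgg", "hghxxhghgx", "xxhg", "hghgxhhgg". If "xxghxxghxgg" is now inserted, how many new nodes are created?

The longest prefix of "xxghxxghxgg" already in the trie is "xxghxxghxg" (length 10).
Each of the 1 remaining characters creates one node.

1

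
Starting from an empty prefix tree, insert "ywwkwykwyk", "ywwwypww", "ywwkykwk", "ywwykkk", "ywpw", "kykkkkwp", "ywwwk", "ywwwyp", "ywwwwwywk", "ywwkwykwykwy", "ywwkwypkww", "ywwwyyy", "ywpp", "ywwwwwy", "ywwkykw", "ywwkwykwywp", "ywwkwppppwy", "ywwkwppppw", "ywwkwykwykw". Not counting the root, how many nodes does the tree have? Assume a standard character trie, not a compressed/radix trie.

56

Insert word by word; a character creates a node only if that edge doesn't already exist:
  "ywwkwykwyk" → 10 new (y, w, w, k, w, y, k, w, y, k)
  "ywwwypww" → prefix "yww" already present; 5 new (w, y, p, w, w)
  "ywwkykwk" → prefix "ywwk" already present; 4 new (y, k, w, k)
  "ywwykkk" → prefix "yww" already present; 4 new (y, k, k, k)
  "ywpw" → prefix "yw" already present; 2 new (p, w)
  "kykkkkwp" → 8 new (k, y, k, k, k, k, w, p)
  "ywwwk" → prefix "ywww" already present; 1 new (k)
  "ywwwyp" → prefix "ywwwyp" already present; 0 new (none)
  "ywwwwwywk" → prefix "ywww" already present; 5 new (w, w, y, w, k)
  "ywwkwykwykwy" → prefix "ywwkwykwyk" already present; 2 new (w, y)
  "ywwkwypkww" → prefix "ywwkwy" already present; 4 new (p, k, w, w)
  "ywwwyyy" → prefix "ywwwy" already present; 2 new (y, y)
  "ywpp" → prefix "ywp" already present; 1 new (p)
  "ywwwwwy" → prefix "ywwwwwy" already present; 0 new (none)
  "ywwkykw" → prefix "ywwkykw" already present; 0 new (none)
  "ywwkwykwywp" → prefix "ywwkwykwy" already present; 2 new (w, p)
  "ywwkwppppwy" → prefix "ywwkw" already present; 6 new (p, p, p, p, w, y)
  "ywwkwppppw" → prefix "ywwkwppppw" already present; 0 new (none)
  "ywwkwykwykw" → prefix "ywwkwykwykw" already present; 0 new (none)
Total nodes = 10 + 5 + 4 + 4 + 2 + 8 + 1 + 0 + 5 + 2 + 4 + 2 + 1 + 0 + 0 + 2 + 6 + 0 + 0 = 56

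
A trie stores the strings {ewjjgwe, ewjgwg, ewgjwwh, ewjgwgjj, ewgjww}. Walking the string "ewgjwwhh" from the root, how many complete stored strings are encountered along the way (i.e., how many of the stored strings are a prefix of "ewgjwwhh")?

Traverse "ewgjwwhh" character by character; count nodes along the way that are marked as word ends.
Prefixes of the query that are stored words: "ewgjww", "ewgjwwh"
Count: 2

2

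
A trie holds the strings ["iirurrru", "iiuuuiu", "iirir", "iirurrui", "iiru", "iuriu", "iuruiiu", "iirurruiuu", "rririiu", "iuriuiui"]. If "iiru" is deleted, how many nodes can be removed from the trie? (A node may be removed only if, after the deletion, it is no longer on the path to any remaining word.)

0

Walk "iiru" from the leaf back toward the root, removing each node that no remaining word uses.
Every node on "iiru" is still needed (e.g. by "iirurrru"), so nothing is freed.
Nodes removed: 0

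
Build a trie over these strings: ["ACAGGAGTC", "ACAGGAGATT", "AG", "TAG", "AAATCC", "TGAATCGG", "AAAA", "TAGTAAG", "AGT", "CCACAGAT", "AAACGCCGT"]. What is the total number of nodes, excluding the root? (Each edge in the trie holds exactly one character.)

Trace insertions, counting only characters that open a new branch:
  "ACAGGAGTC" → 9 new (A, C, A, G, G, A, G, T, C)
  "ACAGGAGATT" → prefix "ACAGGAG" already present; 3 new (A, T, T)
  "AG" → prefix "A" already present; 1 new (G)
  "TAG" → 3 new (T, A, G)
  "AAATCC" → prefix "A" already present; 5 new (A, A, T, C, C)
  "TGAATCGG" → prefix "T" already present; 7 new (G, A, A, T, C, G, G)
  "AAAA" → prefix "AAA" already present; 1 new (A)
  "TAGTAAG" → prefix "TAG" already present; 4 new (T, A, A, G)
  "AGT" → prefix "AG" already present; 1 new (T)
  "CCACAGAT" → 8 new (C, C, A, C, A, G, A, T)
  "AAACGCCGT" → prefix "AAA" already present; 6 new (C, G, C, C, G, T)
Total nodes = 9 + 3 + 1 + 3 + 5 + 7 + 1 + 4 + 1 + 8 + 6 = 48

48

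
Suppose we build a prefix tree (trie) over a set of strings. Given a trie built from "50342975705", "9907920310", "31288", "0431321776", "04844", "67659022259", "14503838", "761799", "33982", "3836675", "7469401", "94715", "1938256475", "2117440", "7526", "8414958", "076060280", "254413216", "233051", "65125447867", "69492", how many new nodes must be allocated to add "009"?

2

"0" is already a path in the trie; the remaining "09" must be added.
New nodes needed: |"009"| − 1 = 3 − 1 = 2.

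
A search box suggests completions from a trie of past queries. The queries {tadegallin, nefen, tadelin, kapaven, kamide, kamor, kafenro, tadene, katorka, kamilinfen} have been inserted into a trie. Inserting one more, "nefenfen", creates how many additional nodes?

"nefen" is already a path in the trie; the remaining "fen" must be added.
So 8 − 5 = 3 new nodes.

3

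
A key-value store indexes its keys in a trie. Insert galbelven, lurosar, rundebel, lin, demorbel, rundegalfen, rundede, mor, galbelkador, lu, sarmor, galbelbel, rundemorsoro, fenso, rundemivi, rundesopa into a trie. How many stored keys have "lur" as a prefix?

1

Walk to "lur"; the words in its subtree are exactly those with that prefix.
Matches: "lurosar"
Count: 1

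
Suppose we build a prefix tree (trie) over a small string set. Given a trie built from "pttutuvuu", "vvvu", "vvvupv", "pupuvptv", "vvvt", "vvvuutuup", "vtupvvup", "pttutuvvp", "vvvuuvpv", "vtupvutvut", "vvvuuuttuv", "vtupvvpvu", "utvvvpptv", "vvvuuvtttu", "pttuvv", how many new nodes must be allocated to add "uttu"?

2

Walking "uttu" from the root, the first 2 characters ("ut") follow existing edges; "t" is the first miss.
New nodes needed: |"uttu"| − 2 = 4 − 2 = 2.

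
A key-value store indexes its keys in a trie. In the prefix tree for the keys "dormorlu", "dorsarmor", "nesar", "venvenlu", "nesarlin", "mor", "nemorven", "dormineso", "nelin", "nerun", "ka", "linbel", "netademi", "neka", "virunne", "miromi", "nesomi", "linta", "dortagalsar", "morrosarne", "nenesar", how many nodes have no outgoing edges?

A leaf is a node with no children — equivalently, the end of a word that is not a proper prefix of any other stored word.
Those words: "dormineso", "dormorlu", "dorsarmor", "dortagalsar", "ka", "linbel", "linta", "miromi", "morrosarne", "neka", "nelin", "nemorven", "nenesar", "nerun", "nesarlin", "nesomi", "netademi", "venvenlu", "virunne"
Leaf count: 19

19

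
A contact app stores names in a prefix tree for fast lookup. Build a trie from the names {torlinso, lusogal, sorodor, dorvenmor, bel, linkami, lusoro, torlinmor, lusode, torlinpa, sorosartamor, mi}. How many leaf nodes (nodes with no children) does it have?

A leaf is a node with no children — equivalently, the end of a word that is not a proper prefix of any other stored word.
Those words: "bel", "dorvenmor", "linkami", "lusode", "lusogal", "lusoro", "mi", "sorodor", "sorosartamor", "torlinmor", "torlinpa", "torlinso"
Leaf count: 12

12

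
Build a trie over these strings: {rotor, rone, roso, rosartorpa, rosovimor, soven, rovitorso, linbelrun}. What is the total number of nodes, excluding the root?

42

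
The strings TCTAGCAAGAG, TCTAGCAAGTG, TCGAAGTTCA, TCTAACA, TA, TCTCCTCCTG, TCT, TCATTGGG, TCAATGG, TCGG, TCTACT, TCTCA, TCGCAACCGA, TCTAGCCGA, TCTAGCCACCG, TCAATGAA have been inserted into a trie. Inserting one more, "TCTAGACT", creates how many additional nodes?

3

Walking "TCTAGACT" from the root, the first 5 characters ("TCTAG") follow existing edges; "A" is the first miss.
Each of the 3 remaining characters creates one node.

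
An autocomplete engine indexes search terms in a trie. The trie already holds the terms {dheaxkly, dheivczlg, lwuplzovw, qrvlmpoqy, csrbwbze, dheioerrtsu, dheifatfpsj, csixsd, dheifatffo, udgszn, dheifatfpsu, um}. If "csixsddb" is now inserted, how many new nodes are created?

2

The longest prefix of "csixsddb" already in the trie is "csixsd" (length 6).
Each of the 2 remaining characters creates one node.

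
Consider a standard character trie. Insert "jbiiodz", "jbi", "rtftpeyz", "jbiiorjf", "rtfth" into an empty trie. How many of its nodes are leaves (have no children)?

4

A leaf is a node with no children — equivalently, the end of a word that is not a proper prefix of any other stored word.
Those words: "jbiiodz", "jbiiorjf", "rtfth", "rtftpeyz"
Leaf count: 4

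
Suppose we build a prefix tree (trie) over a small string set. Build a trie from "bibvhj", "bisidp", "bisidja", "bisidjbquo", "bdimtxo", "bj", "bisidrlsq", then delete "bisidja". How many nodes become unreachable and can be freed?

A node on "bisidja"'s path can go only if nothing else ends at it or branches off below it.
The suffix "a" (1 node) is used only by "bisidja"; the node for "bisidj" still has the child "b", so pruning stops there.
Nodes removed: 1

1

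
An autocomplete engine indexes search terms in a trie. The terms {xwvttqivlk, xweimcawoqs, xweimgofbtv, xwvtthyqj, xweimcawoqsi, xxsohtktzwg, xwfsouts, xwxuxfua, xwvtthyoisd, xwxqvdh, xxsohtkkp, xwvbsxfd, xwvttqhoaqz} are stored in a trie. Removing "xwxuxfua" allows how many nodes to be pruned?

Walk "xwxuxfua" from the leaf back toward the root, removing each node that no remaining word uses.
The suffix "uxfua" (5 nodes) is used only by "xwxuxfua"; the node for "xwx" still has the child "q", so pruning stops there.
Nodes removed: 5

5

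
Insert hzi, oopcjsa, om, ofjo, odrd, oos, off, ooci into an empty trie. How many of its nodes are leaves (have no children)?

Leaves are exactly the stored words that no other stored word extends.
Those words: "hzi", "odrd", "off", "ofjo", "om", "ooci", "oopcjsa", "oos"
Leaf count: 8

8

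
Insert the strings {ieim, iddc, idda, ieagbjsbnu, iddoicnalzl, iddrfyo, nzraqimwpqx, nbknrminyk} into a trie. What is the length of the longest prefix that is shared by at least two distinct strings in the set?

Look for the deepest trie node that still has at least two words in its subtree.
"idda" and "iddc" agree on "idd" (3 characters) before diverging; nothing deeper is shared.
Longest shared-prefix length: 3

3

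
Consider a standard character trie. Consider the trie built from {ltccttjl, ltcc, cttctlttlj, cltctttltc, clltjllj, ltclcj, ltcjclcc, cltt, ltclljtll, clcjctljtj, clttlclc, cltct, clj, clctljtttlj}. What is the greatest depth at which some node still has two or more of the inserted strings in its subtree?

5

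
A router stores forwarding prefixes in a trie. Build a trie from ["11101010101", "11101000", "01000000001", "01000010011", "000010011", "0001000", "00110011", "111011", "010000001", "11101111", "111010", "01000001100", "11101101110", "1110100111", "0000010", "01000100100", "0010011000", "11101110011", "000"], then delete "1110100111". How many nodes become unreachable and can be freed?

3

After clearing the end-marker at "1110100111", prune upward until reaching a node still needed by another word.
The suffix "111" (3 nodes) is used only by "1110100111"; the node for "1110100" still has the child "0", so pruning stops there.
Nodes removed: 3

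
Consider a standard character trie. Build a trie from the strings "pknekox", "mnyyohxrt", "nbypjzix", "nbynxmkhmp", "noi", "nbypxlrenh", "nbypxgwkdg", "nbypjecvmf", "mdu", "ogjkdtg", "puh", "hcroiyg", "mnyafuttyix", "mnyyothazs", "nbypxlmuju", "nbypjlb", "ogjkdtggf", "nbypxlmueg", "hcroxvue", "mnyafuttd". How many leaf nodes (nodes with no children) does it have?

A leaf is a node with no children — equivalently, the end of a word that is not a proper prefix of any other stored word.
Those words: "hcroiyg", "hcroxvue", "mdu", "mnyafuttd", "mnyafuttyix", "mnyyohxrt", "mnyyothazs", "nbynxmkhmp", "nbypjecvmf", "nbypjlb", "nbypjzix", "nbypxgwkdg", "nbypxlmueg", "nbypxlmuju", "nbypxlrenh", "noi", "ogjkdtggf", "pknekox", "puh"
Leaf count: 19

19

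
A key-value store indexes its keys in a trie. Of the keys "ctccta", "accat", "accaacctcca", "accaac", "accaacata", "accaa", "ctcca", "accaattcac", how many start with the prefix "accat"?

Traverse to the node for "accat", then collect every word in that subtree.
Words under "accat": accat
Count: 1

1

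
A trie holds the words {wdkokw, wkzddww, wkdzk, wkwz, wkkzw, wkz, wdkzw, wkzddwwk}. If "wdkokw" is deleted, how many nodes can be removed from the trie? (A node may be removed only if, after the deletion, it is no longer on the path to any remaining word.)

A node on "wdkokw"'s path can go only if nothing else ends at it or branches off below it.
The suffix "okw" (3 nodes) is used only by "wdkokw"; the node for "wdk" still has the child "z", so pruning stops there.
Nodes removed: 3

3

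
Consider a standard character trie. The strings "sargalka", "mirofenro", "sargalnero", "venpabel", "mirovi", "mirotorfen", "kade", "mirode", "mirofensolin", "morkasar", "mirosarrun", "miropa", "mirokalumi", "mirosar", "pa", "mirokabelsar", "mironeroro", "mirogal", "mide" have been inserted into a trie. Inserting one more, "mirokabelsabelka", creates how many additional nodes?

"mirokabelsa" is already a path in the trie; the remaining "belka" must be added.
Each of the 5 remaining characters creates one node.

5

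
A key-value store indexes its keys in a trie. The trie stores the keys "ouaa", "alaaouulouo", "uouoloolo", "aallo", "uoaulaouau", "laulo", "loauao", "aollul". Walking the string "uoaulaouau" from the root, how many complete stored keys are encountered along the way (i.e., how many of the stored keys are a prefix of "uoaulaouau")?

1

Walk "uoaulaouau" from the root; an end-of-word marker is hit whenever a stored word is a prefix of "uoaulaouau".
Prefixes of the query that are stored words: "uoaulaouau"
Count: 1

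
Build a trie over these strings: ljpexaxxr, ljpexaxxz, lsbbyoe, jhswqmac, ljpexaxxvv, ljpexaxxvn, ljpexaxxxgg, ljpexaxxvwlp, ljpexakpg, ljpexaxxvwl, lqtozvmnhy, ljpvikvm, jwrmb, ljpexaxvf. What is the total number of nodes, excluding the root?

56

Trace insertions, counting only characters that open a new branch:
  "ljpexaxxr" → 9 new (l, j, p, e, x, a, x, x, r)
  "ljpexaxxz" → prefix "ljpexaxx" already present; 1 new (z)
  "lsbbyoe" → prefix "l" already present; 6 new (s, b, b, y, o, e)
  "jhswqmac" → 8 new (j, h, s, w, q, m, a, c)
  "ljpexaxxvv" → prefix "ljpexaxx" already present; 2 new (v, v)
  "ljpexaxxvn" → prefix "ljpexaxxv" already present; 1 new (n)
  "ljpexaxxxgg" → prefix "ljpexaxx" already present; 3 new (x, g, g)
  "ljpexaxxvwlp" → prefix "ljpexaxxv" already present; 3 new (w, l, p)
  "ljpexakpg" → prefix "ljpexa" already present; 3 new (k, p, g)
  "ljpexaxxvwl" → prefix "ljpexaxxvwl" already present; 0 new (none)
  "lqtozvmnhy" → prefix "l" already present; 9 new (q, t, o, z, v, m, n, h, y)
  "ljpvikvm" → prefix "ljp" already present; 5 new (v, i, k, v, m)
  "jwrmb" → prefix "j" already present; 4 new (w, r, m, b)
  "ljpexaxvf" → prefix "ljpexax" already present; 2 new (v, f)
Total nodes = 9 + 1 + 6 + 8 + 2 + 1 + 3 + 3 + 3 + 0 + 9 + 5 + 4 + 2 = 56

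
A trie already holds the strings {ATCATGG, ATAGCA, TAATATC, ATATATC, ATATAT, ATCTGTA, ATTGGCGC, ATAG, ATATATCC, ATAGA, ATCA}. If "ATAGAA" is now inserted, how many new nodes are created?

The longest prefix of "ATAGAA" already in the trie is "ATAGA" (length 5).
So 6 − 5 = 1 new nodes.

1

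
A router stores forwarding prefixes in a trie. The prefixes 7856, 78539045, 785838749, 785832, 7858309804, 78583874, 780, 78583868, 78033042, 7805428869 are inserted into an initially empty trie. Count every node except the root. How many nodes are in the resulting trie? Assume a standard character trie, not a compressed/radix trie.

36

Trace insertions, counting only characters that open a new branch:
  "7856" → 4 new (7, 8, 5, 6)
  "78539045" → prefix "785" already present; 5 new (3, 9, 0, 4, 5)
  "785838749" → prefix "785" already present; 6 new (8, 3, 8, 7, 4, 9)
  "785832" → prefix "78583" already present; 1 new (2)
  "7858309804" → prefix "78583" already present; 5 new (0, 9, 8, 0, 4)
  "78583874" → prefix "78583874" already present; 0 new (none)
  "780" → prefix "78" already present; 1 new (0)
  "78583868" → prefix "785838" already present; 2 new (6, 8)
  "78033042" → prefix "780" already present; 5 new (3, 3, 0, 4, 2)
  "7805428869" → prefix "780" already present; 7 new (5, 4, 2, 8, 8, 6, 9)
Total nodes = 4 + 5 + 6 + 1 + 5 + 0 + 1 + 2 + 5 + 7 = 36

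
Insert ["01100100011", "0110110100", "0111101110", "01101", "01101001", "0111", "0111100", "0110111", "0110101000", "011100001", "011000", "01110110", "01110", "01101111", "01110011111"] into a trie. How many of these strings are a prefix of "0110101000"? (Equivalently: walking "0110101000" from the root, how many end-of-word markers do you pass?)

2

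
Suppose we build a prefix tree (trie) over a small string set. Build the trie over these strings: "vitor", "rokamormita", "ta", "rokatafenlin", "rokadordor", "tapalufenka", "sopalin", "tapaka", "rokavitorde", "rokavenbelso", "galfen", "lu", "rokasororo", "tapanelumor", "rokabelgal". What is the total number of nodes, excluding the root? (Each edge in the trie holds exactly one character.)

91

Insert word by word; a character creates a node only if that edge doesn't already exist:
  "vitor" → 5 new (v, i, t, o, r)
  "rokamormita" → 11 new (r, o, k, a, m, o, r, m, i, t, a)
  "ta" → 2 new (t, a)
  "rokatafenlin" → prefix "roka" already present; 8 new (t, a, f, e, n, l, i, n)
  "rokadordor" → prefix "roka" already present; 6 new (d, o, r, d, o, r)
  "tapalufenka" → prefix "ta" already present; 9 new (p, a, l, u, f, e, n, k, a)
  "sopalin" → 7 new (s, o, p, a, l, i, n)
  "tapaka" → prefix "tapa" already present; 2 new (k, a)
  "rokavitorde" → prefix "roka" already present; 7 new (v, i, t, o, r, d, e)
  "rokavenbelso" → prefix "rokav" already present; 7 new (e, n, b, e, l, s, o)
  "galfen" → 6 new (g, a, l, f, e, n)
  "lu" → 2 new (l, u)
  "rokasororo" → prefix "roka" already present; 6 new (s, o, r, o, r, o)
  "tapanelumor" → prefix "tapa" already present; 7 new (n, e, l, u, m, o, r)
  "rokabelgal" → prefix "roka" already present; 6 new (b, e, l, g, a, l)
Total nodes = 5 + 11 + 2 + 8 + 6 + 9 + 7 + 2 + 7 + 7 + 6 + 2 + 6 + 7 + 6 = 91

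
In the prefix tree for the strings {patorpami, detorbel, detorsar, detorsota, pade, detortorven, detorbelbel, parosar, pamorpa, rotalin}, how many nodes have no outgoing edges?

9

A leaf is a node with no children — equivalently, the end of a word that is not a proper prefix of any other stored word.
Those words: "detorbelbel", "detorsar", "detorsota", "detortorven", "pade", "pamorpa", "parosar", "patorpami", "rotalin"
Leaf count: 9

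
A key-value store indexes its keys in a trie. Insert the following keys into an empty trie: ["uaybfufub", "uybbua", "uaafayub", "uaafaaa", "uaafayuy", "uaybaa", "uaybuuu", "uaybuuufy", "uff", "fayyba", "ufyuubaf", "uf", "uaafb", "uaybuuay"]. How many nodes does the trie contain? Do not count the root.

47

Count nodes per top-level branch (shared prefixes stored once):
  'f'-branch (fayyba): 6 nodes
  'u'-branch (uaafaaa, uaafayub, uaafayuy, uaafb, uaybaa, uaybfufub, uaybuuay, uaybuuu, uaybuuufy, uf, uff, ufyuubaf, uybbua): 41 nodes
Sum: 47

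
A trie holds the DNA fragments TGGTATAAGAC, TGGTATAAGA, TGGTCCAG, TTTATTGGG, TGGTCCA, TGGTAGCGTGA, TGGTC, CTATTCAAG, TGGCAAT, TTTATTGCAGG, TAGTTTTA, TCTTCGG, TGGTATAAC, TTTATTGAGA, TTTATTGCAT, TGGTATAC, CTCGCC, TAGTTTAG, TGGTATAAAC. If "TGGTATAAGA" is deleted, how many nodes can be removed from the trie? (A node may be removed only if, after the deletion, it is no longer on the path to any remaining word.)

0

Walk "TGGTATAAGA" from the leaf back toward the root, removing each node that no remaining word uses.
Every node on "TGGTATAAGA" is still needed (e.g. by "TGGTATAAGAC"), so nothing is freed.
Nodes removed: 0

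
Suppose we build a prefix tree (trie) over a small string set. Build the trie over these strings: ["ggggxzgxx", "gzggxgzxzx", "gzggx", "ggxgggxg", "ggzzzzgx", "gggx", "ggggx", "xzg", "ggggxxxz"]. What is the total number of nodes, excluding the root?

37

Count nodes per top-level branch (shared prefixes stored once):
  'g'-branch (ggggx, ggggxxxz, ggggxzgxx, gggx, ggxgggxg, ggzzzzgx, gzggx, gzggxgzxzx): 34 nodes
  'x'-branch (xzg): 3 nodes
Sum: 37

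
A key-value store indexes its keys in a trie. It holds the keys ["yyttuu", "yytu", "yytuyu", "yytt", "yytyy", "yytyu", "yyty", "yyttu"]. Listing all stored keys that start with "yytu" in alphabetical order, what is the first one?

yytu

Words with prefix "yytu", in lexicographic order: "yytu", "yytuyu"
The 1st is yytu.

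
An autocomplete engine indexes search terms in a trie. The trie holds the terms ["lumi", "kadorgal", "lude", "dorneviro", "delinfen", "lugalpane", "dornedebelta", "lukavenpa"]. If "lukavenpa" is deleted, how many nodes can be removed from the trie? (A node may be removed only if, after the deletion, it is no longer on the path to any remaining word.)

After clearing the end-marker at "lukavenpa", prune upward until reaching a node still needed by another word.
The suffix "kavenpa" (7 nodes) is used only by "lukavenpa"; the node for "lu" still has the child "m", so pruning stops there.
Nodes removed: 7

7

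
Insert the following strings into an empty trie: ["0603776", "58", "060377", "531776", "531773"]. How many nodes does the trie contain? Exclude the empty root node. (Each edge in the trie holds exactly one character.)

For each word, the new-node count is its length minus the longest prefix already in the trie:
  "0603776" → 7 new (0, 6, 0, 3, 7, 7, 6)
  "58" → 2 new (5, 8)
  "060377" → prefix "060377" already present; 0 new (none)
  "531776" → prefix "5" already present; 5 new (3, 1, 7, 7, 6)
  "531773" → prefix "53177" already present; 1 new (3)
Total nodes = 7 + 2 + 0 + 5 + 1 = 15

15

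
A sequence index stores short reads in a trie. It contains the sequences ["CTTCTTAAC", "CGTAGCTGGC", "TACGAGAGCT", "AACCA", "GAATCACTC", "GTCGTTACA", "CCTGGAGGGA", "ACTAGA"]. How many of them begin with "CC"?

1

Filter for entries beginning with "CC":
Matches: "CCTGGAGGGA"
Count: 1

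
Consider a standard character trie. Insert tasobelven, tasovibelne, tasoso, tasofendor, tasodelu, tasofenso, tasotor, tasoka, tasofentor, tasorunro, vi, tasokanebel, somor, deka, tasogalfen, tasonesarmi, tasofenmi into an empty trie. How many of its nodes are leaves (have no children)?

16

A leaf is a node with no children — equivalently, the end of a word that is not a proper prefix of any other stored word.
Those words: "deka", "somor", "tasobelven", "tasodelu", "tasofendor", "tasofenmi", "tasofenso", "tasofentor", "tasogalfen", "tasokanebel", "tasonesarmi", "tasorunro", "tasoso", "tasotor", "tasovibelne", "vi"
Leaf count: 16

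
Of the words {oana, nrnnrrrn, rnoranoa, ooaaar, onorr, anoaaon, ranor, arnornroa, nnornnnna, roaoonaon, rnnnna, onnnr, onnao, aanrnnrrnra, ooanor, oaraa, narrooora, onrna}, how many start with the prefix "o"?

Walk to "o"; the words in its subtree are exactly those with that prefix.
Matches: "oana", "oaraa", "onnao", "onnnr", "onorr", "onrna", "ooaaar", "ooanor"
Count: 8

8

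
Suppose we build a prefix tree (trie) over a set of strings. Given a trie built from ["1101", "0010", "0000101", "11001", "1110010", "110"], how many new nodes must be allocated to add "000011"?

1

The longest prefix of "000011" already in the trie is "00001" (length 5).
Each of the 1 remaining characters creates one node.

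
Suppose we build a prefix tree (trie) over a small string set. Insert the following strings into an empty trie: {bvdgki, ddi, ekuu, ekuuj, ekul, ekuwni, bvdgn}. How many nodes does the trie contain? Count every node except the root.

Insert word by word; a character creates a node only if that edge doesn't already exist:
  "bvdgki" → 6 new (b, v, d, g, k, i)
  "ddi" → 3 new (d, d, i)
  "ekuu" → 4 new (e, k, u, u)
  "ekuuj" → prefix "ekuu" already present; 1 new (j)
  "ekul" → prefix "eku" already present; 1 new (l)
  "ekuwni" → prefix "eku" already present; 3 new (w, n, i)
  "bvdgn" → prefix "bvdg" already present; 1 new (n)
Total nodes = 6 + 3 + 4 + 1 + 1 + 3 + 1 = 19

19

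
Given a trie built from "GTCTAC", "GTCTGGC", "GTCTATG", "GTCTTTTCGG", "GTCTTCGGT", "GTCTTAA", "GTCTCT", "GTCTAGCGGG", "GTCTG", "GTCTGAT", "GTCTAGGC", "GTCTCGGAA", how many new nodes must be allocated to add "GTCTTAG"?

1

"GTCTTA" is already a path in the trie; the remaining "G" must be added.
So 7 − 6 = 1 new nodes.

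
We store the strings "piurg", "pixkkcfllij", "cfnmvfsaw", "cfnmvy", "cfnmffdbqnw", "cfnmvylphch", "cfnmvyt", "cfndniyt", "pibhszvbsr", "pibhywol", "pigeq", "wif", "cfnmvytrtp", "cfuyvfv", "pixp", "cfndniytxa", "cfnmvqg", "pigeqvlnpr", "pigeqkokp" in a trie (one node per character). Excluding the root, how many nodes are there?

Insert word by word; a character creates a node only if that edge doesn't already exist:
  "piurg" → 5 new (p, i, u, r, g)
  "pixkkcfllij" → prefix "pi" already present; 9 new (x, k, k, c, f, l, l, i, j)
  "cfnmvfsaw" → 9 new (c, f, n, m, v, f, s, a, w)
  "cfnmvy" → prefix "cfnmv" already present; 1 new (y)
  "cfnmffdbqnw" → prefix "cfnm" already present; 7 new (f, f, d, b, q, n, w)
  "cfnmvylphch" → prefix "cfnmvy" already present; 5 new (l, p, h, c, h)
  "cfnmvyt" → prefix "cfnmvy" already present; 1 new (t)
  "cfndniyt" → prefix "cfn" already present; 5 new (d, n, i, y, t)
  "pibhszvbsr" → prefix "pi" already present; 8 new (b, h, s, z, v, b, s, r)
  "pibhywol" → prefix "pibh" already present; 4 new (y, w, o, l)
  "pigeq" → prefix "pi" already present; 3 new (g, e, q)
  "wif" → 3 new (w, i, f)
  "cfnmvytrtp" → prefix "cfnmvyt" already present; 3 new (r, t, p)
  "cfuyvfv" → prefix "cf" already present; 5 new (u, y, v, f, v)
  "pixp" → prefix "pix" already present; 1 new (p)
  "cfndniytxa" → prefix "cfndniyt" already present; 2 new (x, a)
  "cfnmvqg" → prefix "cfnmv" already present; 2 new (q, g)
  "pigeqvlnpr" → prefix "pigeq" already present; 5 new (v, l, n, p, r)
  "pigeqkokp" → prefix "pigeq" already present; 4 new (k, o, k, p)
Total nodes = 5 + 9 + 9 + 1 + 7 + 5 + 1 + 5 + 8 + 4 + 3 + 3 + 3 + 5 + 1 + 2 + 2 + 5 + 4 = 82

82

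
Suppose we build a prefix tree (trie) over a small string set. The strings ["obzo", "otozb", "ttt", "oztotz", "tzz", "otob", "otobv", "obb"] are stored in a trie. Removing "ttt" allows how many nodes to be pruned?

2

Walk "ttt" from the leaf back toward the root, removing each node that no remaining word uses.
The suffix "tt" (2 nodes) is used only by "ttt"; the node for "t" still has the child "z", so pruning stops there.
Nodes removed: 2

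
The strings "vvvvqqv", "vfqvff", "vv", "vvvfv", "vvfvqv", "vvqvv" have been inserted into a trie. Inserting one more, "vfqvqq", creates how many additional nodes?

The longest prefix of "vfqvqq" already in the trie is "vfqv" (length 4).
So 6 − 4 = 2 new nodes.

2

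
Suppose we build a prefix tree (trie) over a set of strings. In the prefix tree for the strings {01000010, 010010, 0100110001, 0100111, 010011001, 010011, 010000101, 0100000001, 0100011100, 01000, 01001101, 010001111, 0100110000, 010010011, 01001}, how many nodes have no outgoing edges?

10

A leaf is a node with no children — equivalently, the end of a word that is not a proper prefix of any other stored word.
Those words: "0100000001", "010000101", "0100011100", "010001111", "010010011", "0100110000", "0100110001", "010011001", "01001101", "0100111"
Leaf count: 10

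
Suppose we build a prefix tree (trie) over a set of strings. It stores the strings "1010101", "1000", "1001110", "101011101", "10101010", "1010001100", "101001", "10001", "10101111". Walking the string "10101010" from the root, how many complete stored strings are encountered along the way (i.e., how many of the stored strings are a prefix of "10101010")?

Walk "10101010" from the root; an end-of-word marker is hit whenever a stored word is a prefix of "10101010".
Prefixes of the query that are stored words: "1010101", "10101010"
Count: 2

2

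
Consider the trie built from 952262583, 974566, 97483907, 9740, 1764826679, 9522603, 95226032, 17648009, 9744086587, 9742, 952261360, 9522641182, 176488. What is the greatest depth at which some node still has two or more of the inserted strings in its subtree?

Equivalently: take the maximum, over all pairs, of their longest common prefix length.
"9522603" and "95226032" agree on "9522603" (7 characters) before diverging; nothing deeper is shared.
Longest shared-prefix length: 7

7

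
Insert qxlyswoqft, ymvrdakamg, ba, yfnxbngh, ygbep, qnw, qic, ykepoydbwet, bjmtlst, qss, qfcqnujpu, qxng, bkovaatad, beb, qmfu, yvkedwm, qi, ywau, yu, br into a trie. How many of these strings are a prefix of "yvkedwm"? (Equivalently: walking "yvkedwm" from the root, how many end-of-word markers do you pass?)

1

Walk "yvkedwm" from the root; an end-of-word marker is hit whenever a stored word is a prefix of "yvkedwm".
Prefixes of the query that are stored words: "yvkedwm"
Count: 1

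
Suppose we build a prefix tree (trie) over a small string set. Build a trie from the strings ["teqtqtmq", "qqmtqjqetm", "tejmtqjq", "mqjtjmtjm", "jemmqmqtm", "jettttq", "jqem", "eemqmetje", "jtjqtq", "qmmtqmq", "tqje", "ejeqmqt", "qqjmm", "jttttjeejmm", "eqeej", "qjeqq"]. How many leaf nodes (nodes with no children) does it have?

Leaves are exactly the stored words that no other stored word extends.
Those words: "eemqmetje", "ejeqmqt", "eqeej", "jemmqmqtm", "jettttq", "jqem", "jtjqtq", "jttttjeejmm", "mqjtjmtjm", "qjeqq", "qmmtqmq", "qqjmm", "qqmtqjqetm", "tejmtqjq", "teqtqtmq", "tqje"
Leaf count: 16

16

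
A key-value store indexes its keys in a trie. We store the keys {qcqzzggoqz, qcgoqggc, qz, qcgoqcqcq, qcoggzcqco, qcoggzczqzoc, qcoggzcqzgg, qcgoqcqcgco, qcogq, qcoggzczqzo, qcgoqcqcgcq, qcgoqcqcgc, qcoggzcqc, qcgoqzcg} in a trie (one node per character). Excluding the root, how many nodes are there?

For each word, the new-node count is its length minus the longest prefix already in the trie:
  "qcqzzggoqz" → 10 new (q, c, q, z, z, g, g, o, q, z)
  "qcgoqggc" → prefix "qc" already present; 6 new (g, o, q, g, g, c)
  "qz" → prefix "q" already present; 1 new (z)
  "qcgoqcqcq" → prefix "qcgoq" already present; 4 new (c, q, c, q)
  "qcoggzcqco" → prefix "qc" already present; 8 new (o, g, g, z, c, q, c, o)
  "qcoggzczqzoc" → prefix "qcoggzc" already present; 5 new (z, q, z, o, c)
  "qcoggzcqzgg" → prefix "qcoggzcq" already present; 3 new (z, g, g)
  "qcgoqcqcgco" → prefix "qcgoqcqc" already present; 3 new (g, c, o)
  "qcogq" → prefix "qcog" already present; 1 new (q)
  "qcoggzczqzo" → prefix "qcoggzczqzo" already present; 0 new (none)
  "qcgoqcqcgcq" → prefix "qcgoqcqcgc" already present; 1 new (q)
  "qcgoqcqcgc" → prefix "qcgoqcqcgc" already present; 0 new (none)
  "qcoggzcqc" → prefix "qcoggzcqc" already present; 0 new (none)
  "qcgoqzcg" → prefix "qcgoq" already present; 3 new (z, c, g)
Total nodes = 10 + 6 + 1 + 4 + 8 + 5 + 3 + 3 + 1 + 0 + 1 + 0 + 0 + 3 = 45

45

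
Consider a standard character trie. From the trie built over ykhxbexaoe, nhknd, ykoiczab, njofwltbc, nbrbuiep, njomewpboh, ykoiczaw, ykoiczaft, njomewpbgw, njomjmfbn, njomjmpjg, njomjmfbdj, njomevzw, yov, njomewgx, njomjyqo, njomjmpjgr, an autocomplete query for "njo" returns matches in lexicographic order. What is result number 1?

Filter for "njo…" and sort: "njofwltbc", "njomevzw", "njomewgx", "njomewpbgw", "njomewpboh", "njomjmfbdj", "njomjmfbn", "njomjmpjg", "njomjmpjgr", "njomjyqo"
The 1st is njofwltbc.

njofwltbc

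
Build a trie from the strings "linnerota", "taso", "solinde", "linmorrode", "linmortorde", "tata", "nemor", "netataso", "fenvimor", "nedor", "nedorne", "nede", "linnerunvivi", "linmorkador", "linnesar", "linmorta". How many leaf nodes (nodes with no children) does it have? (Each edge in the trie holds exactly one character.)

Leaves are exactly the stored words that no other stored word extends.
Those words: "fenvimor", "linmorkador", "linmorrode", "linmorta", "linmortorde", "linnerota", "linnerunvivi", "linnesar", "nede", "nedorne", "nemor", "netataso", "solinde", "taso", "tata"
Leaf count: 15

15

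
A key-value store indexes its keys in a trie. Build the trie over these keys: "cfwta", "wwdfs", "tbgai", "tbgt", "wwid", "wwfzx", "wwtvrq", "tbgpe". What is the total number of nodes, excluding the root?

Trie structure (* marks end of a word):
(root)
├─ c
│  └─ f
│     └─ w
│        └─ t
│           └─ a *
├─ t
│  └─ b
│     └─ g
│        ├─ a
│        │  └─ i *
│        ├─ p
│        │  └─ e *
│        └─ t *
└─ w
   └─ w
      ├─ d
      │  └─ f
      │     └─ s *
      ├─ f
      │  └─ z
      │     └─ x *
      ├─ i
      │  └─ d *
      └─ t
         └─ v
            └─ r
               └─ q *
Counting every labelled node above: 27.

27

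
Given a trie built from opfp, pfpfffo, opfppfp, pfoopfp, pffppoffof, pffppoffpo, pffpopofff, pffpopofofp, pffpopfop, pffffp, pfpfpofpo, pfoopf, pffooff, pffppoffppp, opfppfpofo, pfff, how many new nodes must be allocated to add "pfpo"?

1

Walking "pfpo" from the root, the first 3 characters ("pfp") follow existing edges; "o" is the first miss.
Each of the 1 remaining characters creates one node.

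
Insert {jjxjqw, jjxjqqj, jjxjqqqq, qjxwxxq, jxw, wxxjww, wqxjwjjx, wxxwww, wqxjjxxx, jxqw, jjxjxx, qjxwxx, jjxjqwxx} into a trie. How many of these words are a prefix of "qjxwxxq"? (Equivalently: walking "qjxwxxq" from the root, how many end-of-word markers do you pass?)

Walk "qjxwxxq" from the root; an end-of-word marker is hit whenever a stored word is a prefix of "qjxwxxq".
Prefixes of the query that are stored words: "qjxwxx", "qjxwxxq"
Count: 2

2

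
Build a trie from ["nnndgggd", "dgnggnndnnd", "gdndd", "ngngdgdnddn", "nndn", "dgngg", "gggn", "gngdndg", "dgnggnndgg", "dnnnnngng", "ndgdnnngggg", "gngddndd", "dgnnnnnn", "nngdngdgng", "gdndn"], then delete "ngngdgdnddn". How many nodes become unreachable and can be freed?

10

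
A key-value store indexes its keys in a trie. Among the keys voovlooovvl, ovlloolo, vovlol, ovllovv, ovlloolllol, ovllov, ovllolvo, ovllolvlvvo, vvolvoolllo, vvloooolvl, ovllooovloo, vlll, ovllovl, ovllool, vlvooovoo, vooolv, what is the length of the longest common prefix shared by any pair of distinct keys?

7

Look for the deepest trie node that still has at least two words in its subtree.
"ovllolvlvvo" and "ovllolvo" agree on "ovllolv" (7 characters) before diverging; nothing deeper is shared.
Longest shared-prefix length: 7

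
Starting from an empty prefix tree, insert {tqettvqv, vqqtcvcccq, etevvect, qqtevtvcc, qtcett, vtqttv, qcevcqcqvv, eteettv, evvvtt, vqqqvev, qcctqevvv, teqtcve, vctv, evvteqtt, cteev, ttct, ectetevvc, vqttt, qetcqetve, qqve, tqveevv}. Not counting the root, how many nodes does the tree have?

Count nodes per top-level branch (shared prefixes stored once):
  'c'-branch (cteev): 5 nodes
  'e'-branch (ectetevvc, eteettv, etevvect, evvteqtt, evvvtt): 30 nodes
  'q'-branch (qcctqevvv, qcevcqcqvv, qetcqetve, qqtevtvcc, qqve, qtcett): 40 nodes
  't'-branch (teqtcve, tqettvqv, tqveevv, ttct): 22 nodes
  'v'-branch (vctv, vqqqvev, vqqtcvcccq, vqttt, vtqttv): 25 nodes
Sum: 122

122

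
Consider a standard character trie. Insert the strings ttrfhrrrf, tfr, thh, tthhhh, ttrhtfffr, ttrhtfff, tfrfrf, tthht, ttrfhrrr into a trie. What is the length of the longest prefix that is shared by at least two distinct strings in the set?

The deepest shared node is where two words last agree before diverging.
"ttrfhrrr" and "ttrfhrrrf" agree on "ttrfhrrr" (8 characters) before diverging; nothing deeper is shared.
Longest shared-prefix length: 8

8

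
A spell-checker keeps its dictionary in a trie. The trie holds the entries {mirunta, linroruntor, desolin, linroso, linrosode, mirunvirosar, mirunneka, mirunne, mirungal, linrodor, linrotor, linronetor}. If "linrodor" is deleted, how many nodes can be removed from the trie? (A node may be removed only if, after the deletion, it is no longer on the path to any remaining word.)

3

A node on "linrodor"'s path can go only if nothing else ends at it or branches off below it.
The suffix "dor" (3 nodes) is used only by "linrodor"; the node for "linro" still has the child "r", so pruning stops there.
Nodes removed: 3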